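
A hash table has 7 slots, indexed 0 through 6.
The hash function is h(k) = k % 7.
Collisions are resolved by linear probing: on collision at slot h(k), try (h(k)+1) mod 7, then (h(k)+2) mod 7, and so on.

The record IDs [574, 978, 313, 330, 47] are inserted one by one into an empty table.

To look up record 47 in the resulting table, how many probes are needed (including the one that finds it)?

5

Insert 574: h=0, slot 0 empty => index 0.
Insert 978: h=5, slot 5 empty => index 5.
Insert 313: h=5, slot 5 occupied => index 6.
Insert 330: h=1, slot 1 empty => index 1.
Insert 47: h=5, slots 5,6,0,1 occupied => index 2.
Table: [574, 330, 47, _, _, 978, 313]
Lookup 47: h=5, probe 5,6,0,1,2 → found at 2.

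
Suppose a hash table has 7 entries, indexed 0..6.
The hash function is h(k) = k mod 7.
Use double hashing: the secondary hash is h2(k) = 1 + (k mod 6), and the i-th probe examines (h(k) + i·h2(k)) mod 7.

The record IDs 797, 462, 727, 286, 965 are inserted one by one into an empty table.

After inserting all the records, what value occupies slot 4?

797 hashes to 6; slot 6 is free -> place at 6.
462 hashes to 0; slot 0 is free -> place at 0.
727 hashes to 6, h2=2; 6 taken -> place at 1.
286 hashes to 6, h2=5; 6 taken -> place at 4.
965 hashes to 6, h2=6; 6 taken -> place at 5.
Table: [462, 727, _, _, 286, 965, 797]

286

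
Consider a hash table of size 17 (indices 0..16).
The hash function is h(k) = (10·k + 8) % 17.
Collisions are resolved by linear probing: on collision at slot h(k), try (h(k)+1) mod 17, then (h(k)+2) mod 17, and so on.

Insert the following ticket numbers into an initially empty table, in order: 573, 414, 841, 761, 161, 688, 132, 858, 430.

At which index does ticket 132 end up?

6

573 hashes to 9; slot 9 is free => place at 9.
414 hashes to 0; slot 0 is free => place at 0.
841 hashes to 3; slot 3 is free => place at 3.
761 hashes to 2; slot 2 is free => place at 2.
161 hashes to 3; 3 taken => place at 4.
688 hashes to 3; 3,4 taken => place at 5.
132 hashes to 2; 2,3,4,5 taken => place at 6.
858 hashes to 3; 3,4,5,6 taken => place at 7.
430 hashes to 7; 7 taken => place at 8.
Table: [414, ∅, 761, 841, 161, 688, 132, 858, 430, 573, ∅, ∅, ∅, ∅, ∅, ∅, ∅]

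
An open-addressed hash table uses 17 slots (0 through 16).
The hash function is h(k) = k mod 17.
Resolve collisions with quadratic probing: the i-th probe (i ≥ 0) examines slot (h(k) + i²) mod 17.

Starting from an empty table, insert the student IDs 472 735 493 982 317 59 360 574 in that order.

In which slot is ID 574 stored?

5

472 hashes to 13; slot 13 is free → place at 13.
735 hashes to 4; slot 4 is free → place at 4.
493 hashes to 0; slot 0 is free → place at 0.
982 hashes to 13; 13 taken → place at 14.
317 hashes to 11; slot 11 is free → place at 11.
59 hashes to 8; slot 8 is free → place at 8.
360 hashes to 3; slot 3 is free → place at 3.
574 hashes to 13; 13,14,0 taken → place at 5.
Table: [493, ∅, ∅, 360, 735, 574, ∅, ∅, 59, ∅, ∅, 317, ∅, 472, 982, ∅, ∅]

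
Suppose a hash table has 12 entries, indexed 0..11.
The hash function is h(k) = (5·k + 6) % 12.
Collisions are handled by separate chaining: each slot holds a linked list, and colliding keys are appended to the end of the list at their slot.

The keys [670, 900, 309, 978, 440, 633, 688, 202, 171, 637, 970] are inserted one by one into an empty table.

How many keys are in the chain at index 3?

2

670 → bucket 8
900 → bucket 6
309 → bucket 3
978 → bucket 0
440 → bucket 10
633 → bucket 3 (collision)
688 → bucket 2
202 → bucket 8 (collision)
171 → bucket 9
637 → bucket 11
970 → bucket 8 (collision)
Final buckets:
0: 978
1: _
2: 688
3: 309 -> 633
4: _
5: _
6: 900
7: _
8: 670 -> 202 -> 970
9: 171
10: 440
11: 637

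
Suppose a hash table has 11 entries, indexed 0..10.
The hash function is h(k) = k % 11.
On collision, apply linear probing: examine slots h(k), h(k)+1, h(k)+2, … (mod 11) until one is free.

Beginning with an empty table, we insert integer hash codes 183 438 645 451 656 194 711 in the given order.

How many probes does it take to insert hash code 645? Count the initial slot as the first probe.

2

Insert 183: h=7, slot 7 empty => index 7.
Insert 438: h=9, slot 9 empty => index 9.
Insert 645: h=7, slot 7 occupied => index 8.
Insert 451: h=0, slot 0 empty => index 0.
Insert 656: h=7, slots 7,8,9 occupied => index 10.
Insert 194: h=7, slots 7,8,9,10,0 occupied => index 1.
Insert 711: h=7, slots 7,8,9,10,0,1 occupied => index 2.
Table: [451, 194, 711, —, —, —, —, 183, 645, 438, 656]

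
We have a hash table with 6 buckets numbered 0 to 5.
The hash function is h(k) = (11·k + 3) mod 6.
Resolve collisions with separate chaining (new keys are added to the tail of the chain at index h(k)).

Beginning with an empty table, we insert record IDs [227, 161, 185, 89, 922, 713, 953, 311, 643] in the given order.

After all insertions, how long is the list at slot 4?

7

227 → bucket 4
161 → bucket 4 (collision)
185 → bucket 4 (collision)
89 → bucket 4 (collision)
922 → bucket 5
713 → bucket 4 (collision)
953 → bucket 4 (collision)
311 → bucket 4 (collision)
643 → bucket 2
Final buckets:
0: ∅
1: ∅
2: 643
3: ∅
4: 227 -> 161 -> 185 -> 89 -> 713 -> 953 -> 311
5: 922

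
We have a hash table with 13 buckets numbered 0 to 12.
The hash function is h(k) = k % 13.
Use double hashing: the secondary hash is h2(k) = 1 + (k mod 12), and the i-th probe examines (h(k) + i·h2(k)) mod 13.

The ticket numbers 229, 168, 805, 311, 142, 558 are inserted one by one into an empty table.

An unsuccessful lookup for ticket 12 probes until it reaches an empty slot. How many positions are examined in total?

2

229 hashes to 8; slot 8 is free → place at 8.
168 hashes to 12; slot 12 is free → place at 12.
805 hashes to 12, h2=2; 12 taken → place at 1.
311 hashes to 12, h2=12; 12 taken → place at 11.
142 hashes to 12, h2=11; 12 taken → place at 10.
558 hashes to 12, h2=7; 12 taken → place at 6.
Table: [—, 805, —, —, —, —, 558, —, 229, —, 142, 311, 168]
Lookup 12: h=12, h2=1, probe 12,0 → slot 0 empty, not found.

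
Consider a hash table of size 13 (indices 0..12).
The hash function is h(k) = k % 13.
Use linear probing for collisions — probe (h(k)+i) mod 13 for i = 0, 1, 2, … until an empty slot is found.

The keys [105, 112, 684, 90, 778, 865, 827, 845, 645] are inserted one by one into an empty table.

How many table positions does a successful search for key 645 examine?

105: h=1 -> slot 1
112: h=8 -> slot 8
684: h=8, probe 8,9 -> slot 9
90: h=12 -> slot 12
778: h=11 -> slot 11
865: h=7 -> slot 7
827: h=8, probe 8,9,10 -> slot 10
845: h=0 -> slot 0
645: h=8, probe 8,9,10,11,12,0,1,2 -> slot 2
Table: [845, 105, 645, —, —, —, —, 865, 112, 684, 827, 778, 90]
Lookup 645: h=8, probe 8,9,10,11,12,0,1,2 → found at 2.

8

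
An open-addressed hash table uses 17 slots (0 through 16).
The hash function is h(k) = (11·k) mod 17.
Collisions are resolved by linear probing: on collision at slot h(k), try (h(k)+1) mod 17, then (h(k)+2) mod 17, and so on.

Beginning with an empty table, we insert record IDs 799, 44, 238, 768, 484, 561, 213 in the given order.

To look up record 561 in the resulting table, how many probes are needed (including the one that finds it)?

799 hashes to 0; slot 0 is free => place at 0.
44 hashes to 8; slot 8 is free => place at 8.
238 hashes to 0; 0 taken => place at 1.
768 hashes to 16; slot 16 is free => place at 16.
484 hashes to 3; slot 3 is free => place at 3.
561 hashes to 0; 0,1 taken => place at 2.
213 hashes to 14; slot 14 is free => place at 14.
Table: [799, 238, 561, 484, —, —, —, —, 44, —, —, —, —, —, 213, —, 768]
Lookup 561: h=0, probe 0,1,2 → found at 2.

3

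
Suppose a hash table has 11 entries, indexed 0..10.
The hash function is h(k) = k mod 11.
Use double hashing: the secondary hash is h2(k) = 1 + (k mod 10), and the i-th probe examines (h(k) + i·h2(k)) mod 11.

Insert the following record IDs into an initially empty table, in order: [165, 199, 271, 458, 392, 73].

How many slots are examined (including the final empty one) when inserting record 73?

3

165 hashes to 0; slot 0 is free → place at 0.
199 hashes to 1; slot 1 is free → place at 1.
271 hashes to 7; slot 7 is free → place at 7.
458 hashes to 7, h2=9; 7 taken → place at 5.
392 hashes to 7, h2=3; 7 taken → place at 10.
73 hashes to 7, h2=4; 7,0 taken → place at 4.
Table: [165, 199, —, —, 73, 458, —, 271, —, —, 392]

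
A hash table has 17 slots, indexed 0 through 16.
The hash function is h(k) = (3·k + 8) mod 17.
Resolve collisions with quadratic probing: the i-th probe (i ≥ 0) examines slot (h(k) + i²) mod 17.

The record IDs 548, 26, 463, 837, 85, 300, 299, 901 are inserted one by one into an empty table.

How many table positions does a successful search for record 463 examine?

548 hashes to 3; slot 3 is free -> place at 3.
26 hashes to 1; slot 1 is free -> place at 1.
463 hashes to 3; 3 taken -> place at 4.
837 hashes to 3; 3,4 taken -> place at 7.
85 hashes to 8; slot 8 is free -> place at 8.
300 hashes to 7; 7,8 taken -> place at 11.
299 hashes to 4; 4 taken -> place at 5.
901 hashes to 8; 8 taken -> place at 9.
Table: [—, 26, —, 548, 463, 299, —, 837, 85, 901, —, 300, —, —, —, —, —]
Lookup 463: h=3, probe 3,4 → found at 4.

2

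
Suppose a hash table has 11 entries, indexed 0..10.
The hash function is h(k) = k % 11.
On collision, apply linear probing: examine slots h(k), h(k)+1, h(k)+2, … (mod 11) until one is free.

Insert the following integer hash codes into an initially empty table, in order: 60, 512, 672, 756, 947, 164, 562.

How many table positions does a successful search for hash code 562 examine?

3

60 hashes to 5; slot 5 is free => place at 5.
512 hashes to 6; slot 6 is free => place at 6.
672 hashes to 1; slot 1 is free => place at 1.
756 hashes to 8; slot 8 is free => place at 8.
947 hashes to 1; 1 taken => place at 2.
164 hashes to 10; slot 10 is free => place at 10.
562 hashes to 1; 1,2 taken => place at 3.
Table: [., 672, 947, 562, ., 60, 512, ., 756, ., 164]
Lookup 562: h=1, probe 1,2,3 → found at 3.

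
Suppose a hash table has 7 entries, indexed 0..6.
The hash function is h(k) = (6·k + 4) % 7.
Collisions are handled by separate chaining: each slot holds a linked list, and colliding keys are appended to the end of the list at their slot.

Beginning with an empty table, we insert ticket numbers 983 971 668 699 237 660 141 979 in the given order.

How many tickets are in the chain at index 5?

3

Insert 983: h=1, bucket 1 empty → new chain.
Insert 971: h=6, bucket 6 empty → new chain.
Insert 668: h=1, bucket 1 nonempty → append to chain.
Insert 699: h=5, bucket 5 empty → new chain.
Insert 237: h=5, bucket 5 nonempty → append to chain.
Insert 660: h=2, bucket 2 empty → new chain.
Insert 141: h=3, bucket 3 empty → new chain.
Insert 979: h=5, bucket 5 nonempty → append to chain.
Final buckets:
0: ∅
1: 983 -> 668
2: 660
3: 141
4: ∅
5: 699 -> 237 -> 979
6: 971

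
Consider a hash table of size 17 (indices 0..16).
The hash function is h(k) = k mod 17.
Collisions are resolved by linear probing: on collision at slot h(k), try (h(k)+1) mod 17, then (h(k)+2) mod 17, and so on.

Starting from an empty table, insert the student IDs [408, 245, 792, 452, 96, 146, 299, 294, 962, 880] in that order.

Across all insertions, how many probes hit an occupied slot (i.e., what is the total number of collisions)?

408: h=0 → slot 0
245: h=7 → slot 7
792: h=10 → slot 10
452: h=10, probe 10,11 → slot 11
96: h=11, probe 11,12 → slot 12
146: h=10, probe 10,11,12,13 → slot 13
299: h=10, probe 10,11,12,13,14 → slot 14
294: h=5 → slot 5
962: h=10, probe 10,11,12,13,14,15 → slot 15
880: h=13, probe 13,14,15,16 → slot 16
Table: [408, ∅, ∅, ∅, ∅, 294, ∅, 245, ∅, ∅, 792, 452, 96, 146, 299, 962, 880]

17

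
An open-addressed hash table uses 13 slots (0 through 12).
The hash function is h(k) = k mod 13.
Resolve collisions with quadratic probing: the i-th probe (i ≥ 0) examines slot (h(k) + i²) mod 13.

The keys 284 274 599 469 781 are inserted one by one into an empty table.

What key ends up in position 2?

Insert 284: h=11, slot 11 empty -> index 11.
Insert 274: h=1, slot 1 empty -> index 1.
Insert 599: h=1, slot 1 occupied -> index 2.
Insert 469: h=1, slots 1,2 occupied -> index 5.
Insert 781: h=1, slots 1,2,5 occupied -> index 10.
Table: [., 274, 599, ., ., 469, ., ., ., ., 781, 284, .]

599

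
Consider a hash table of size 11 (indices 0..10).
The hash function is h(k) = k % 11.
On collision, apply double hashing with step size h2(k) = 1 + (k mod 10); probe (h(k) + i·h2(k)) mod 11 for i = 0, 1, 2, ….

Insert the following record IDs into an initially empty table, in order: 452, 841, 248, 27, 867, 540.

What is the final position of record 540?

3

452 hashes to 1; slot 1 is free => place at 1.
841 hashes to 5; slot 5 is free => place at 5.
248 hashes to 6; slot 6 is free => place at 6.
27 hashes to 5, h2=8; 5 taken => place at 2.
867 hashes to 9; slot 9 is free => place at 9.
540 hashes to 1, h2=1; 1,2 taken => place at 3.
Table: [., 452, 27, 540, ., 841, 248, ., ., 867, .]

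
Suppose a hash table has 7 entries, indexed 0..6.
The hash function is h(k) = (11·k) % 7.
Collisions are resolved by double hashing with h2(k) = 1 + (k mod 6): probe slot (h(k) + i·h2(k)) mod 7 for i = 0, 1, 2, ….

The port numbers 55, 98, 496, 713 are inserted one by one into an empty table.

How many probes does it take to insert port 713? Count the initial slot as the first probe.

Insert 55: h=3, slot 3 empty → index 3.
Insert 98: h=0, slot 0 empty → index 0.
Insert 496: h=3, h2=5, slot 3 occupied → index 1.
Insert 713: h=3, h2=6, slot 3 occupied → index 2.
Table: [98, 496, 713, 55, -, -, -]

2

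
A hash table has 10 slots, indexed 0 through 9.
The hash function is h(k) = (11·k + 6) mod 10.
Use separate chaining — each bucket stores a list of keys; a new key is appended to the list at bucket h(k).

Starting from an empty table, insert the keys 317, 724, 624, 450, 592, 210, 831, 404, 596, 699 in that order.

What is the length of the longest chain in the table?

Insert 317: h=3, bucket 3 empty → new chain.
Insert 724: h=0, bucket 0 empty → new chain.
Insert 624: h=0, bucket 0 nonempty → append to chain.
Insert 450: h=6, bucket 6 empty → new chain.
Insert 592: h=8, bucket 8 empty → new chain.
Insert 210: h=6, bucket 6 nonempty → append to chain.
Insert 831: h=7, bucket 7 empty → new chain.
Insert 404: h=0, bucket 0 nonempty → append to chain.
Insert 596: h=2, bucket 2 empty → new chain.
Insert 699: h=5, bucket 5 empty → new chain.
Final buckets:
0: 724 -> 624 -> 404
1: —
2: 596
3: 317
4: —
5: 699
6: 450 -> 210
7: 831
8: 592
9: —

3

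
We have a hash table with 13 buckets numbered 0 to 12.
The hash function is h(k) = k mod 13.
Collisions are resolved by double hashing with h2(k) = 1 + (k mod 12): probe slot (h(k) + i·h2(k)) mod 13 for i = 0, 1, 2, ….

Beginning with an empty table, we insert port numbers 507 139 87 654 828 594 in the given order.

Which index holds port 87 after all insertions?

4

507: h=0 => slot 0
139: h=9 => slot 9
87: h=9, h2=4, probe 9,0,4 => slot 4
654: h=4, h2=7, probe 4,11 => slot 11
828: h=9, h2=1, probe 9,10 => slot 10
594: h=9, h2=7, probe 9,3 => slot 3
Table: [507, ∅, ∅, 594, 87, ∅, ∅, ∅, ∅, 139, 828, 654, ∅]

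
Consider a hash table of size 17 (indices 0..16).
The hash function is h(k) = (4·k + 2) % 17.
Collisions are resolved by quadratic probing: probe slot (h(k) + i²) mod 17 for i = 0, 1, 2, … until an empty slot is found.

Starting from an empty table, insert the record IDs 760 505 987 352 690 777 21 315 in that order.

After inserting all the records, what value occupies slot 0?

505

Insert 760: h=16, slot 16 empty => index 16.
Insert 505: h=16, slot 16 occupied => index 0.
Insert 987: h=6, slot 6 empty => index 6.
Insert 352: h=16, slots 16,0 occupied => index 3.
Insert 690: h=8, slot 8 empty => index 8.
Insert 777: h=16, slots 16,0,3,8 occupied => index 15.
Insert 21: h=1, slot 1 empty => index 1.
Insert 315: h=4, slot 4 empty => index 4.
Table: [505, 21, —, 352, 315, —, 987, —, 690, —, —, —, —, —, —, 777, 760]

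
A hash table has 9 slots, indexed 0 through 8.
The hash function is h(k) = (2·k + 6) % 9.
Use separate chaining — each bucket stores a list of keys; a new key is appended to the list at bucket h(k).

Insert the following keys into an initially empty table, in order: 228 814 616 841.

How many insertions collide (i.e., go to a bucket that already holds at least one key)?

Insert 228: h=3, bucket 3 empty -> new chain.
Insert 814: h=5, bucket 5 empty -> new chain.
Insert 616: h=5, bucket 5 nonempty -> append to chain.
Insert 841: h=5, bucket 5 nonempty -> append to chain.
Final buckets:
0: .
1: .
2: .
3: 228
4: .
5: 814 -> 616 -> 841
6: .
7: .
8: .

2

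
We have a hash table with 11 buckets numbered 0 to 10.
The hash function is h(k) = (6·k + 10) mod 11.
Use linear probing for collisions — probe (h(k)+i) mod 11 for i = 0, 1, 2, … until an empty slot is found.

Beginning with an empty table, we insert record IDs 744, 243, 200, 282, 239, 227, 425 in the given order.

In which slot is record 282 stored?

Insert 744: h=8, slot 8 empty => index 8.
Insert 243: h=5, slot 5 empty => index 5.
Insert 200: h=0, slot 0 empty => index 0.
Insert 282: h=8, slot 8 occupied => index 9.
Insert 239: h=3, slot 3 empty => index 3.
Insert 227: h=8, slots 8,9 occupied => index 10.
Insert 425: h=8, slots 8,9,10,0 occupied => index 1.
Table: [200, 425, -, 239, -, 243, -, -, 744, 282, 227]

9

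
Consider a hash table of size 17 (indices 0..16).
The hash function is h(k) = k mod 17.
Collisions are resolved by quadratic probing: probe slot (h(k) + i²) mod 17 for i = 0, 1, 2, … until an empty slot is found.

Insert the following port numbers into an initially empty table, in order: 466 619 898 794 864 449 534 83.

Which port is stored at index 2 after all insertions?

Insert 466: h=7, slot 7 empty -> index 7.
Insert 619: h=7, slot 7 occupied -> index 8.
Insert 898: h=14, slot 14 empty -> index 14.
Insert 794: h=12, slot 12 empty -> index 12.
Insert 864: h=14, slot 14 occupied -> index 15.
Insert 449: h=7, slots 7,8 occupied -> index 11.
Insert 534: h=7, slots 7,8,11 occupied -> index 16.
Insert 83: h=15, slots 15,16 occupied -> index 2.
Table: [—, —, 83, —, —, —, —, 466, 619, —, —, 449, 794, —, 898, 864, 534]

83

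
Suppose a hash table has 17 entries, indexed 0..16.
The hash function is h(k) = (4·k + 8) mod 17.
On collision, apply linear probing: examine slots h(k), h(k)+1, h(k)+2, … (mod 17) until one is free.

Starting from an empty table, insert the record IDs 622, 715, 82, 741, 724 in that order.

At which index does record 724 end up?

16

Insert 622: h=14, slot 14 empty -> index 14.
Insert 715: h=12, slot 12 empty -> index 12.
Insert 82: h=13, slot 13 empty -> index 13.
Insert 741: h=14, slot 14 occupied -> index 15.
Insert 724: h=14, slots 14,15 occupied -> index 16.
Table: [—, —, —, —, —, —, —, —, —, —, —, —, 715, 82, 622, 741, 724]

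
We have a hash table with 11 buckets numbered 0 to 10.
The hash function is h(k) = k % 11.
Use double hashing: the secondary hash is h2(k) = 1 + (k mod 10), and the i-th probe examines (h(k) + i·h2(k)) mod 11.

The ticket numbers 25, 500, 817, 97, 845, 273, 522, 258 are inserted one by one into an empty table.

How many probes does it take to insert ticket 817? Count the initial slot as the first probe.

25: h=3 -> slot 3
500: h=5 -> slot 5
817: h=3, h2=8, probe 3,0 -> slot 0
97: h=9 -> slot 9
845: h=9, h2=6, probe 9,4 -> slot 4
273: h=9, h2=4, probe 9,2 -> slot 2
522: h=5, h2=3, probe 5,8 -> slot 8
258: h=5, h2=9, probe 5,3,1 -> slot 1
Table: [817, 258, 273, 25, 845, 500, _, _, 522, 97, _]

2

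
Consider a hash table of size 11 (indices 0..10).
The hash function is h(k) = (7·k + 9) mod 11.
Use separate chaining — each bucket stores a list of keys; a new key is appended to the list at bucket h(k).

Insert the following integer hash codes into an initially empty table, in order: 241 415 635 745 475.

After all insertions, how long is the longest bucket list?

241 → bucket 2
415 → bucket 10
635 → bucket 10 (collision)
745 → bucket 10 (collision)
475 → bucket 1
Final buckets:
0: ∅
1: 475
2: 241
3: ∅
4: ∅
5: ∅
6: ∅
7: ∅
8: ∅
9: ∅
10: 415 -> 635 -> 745

3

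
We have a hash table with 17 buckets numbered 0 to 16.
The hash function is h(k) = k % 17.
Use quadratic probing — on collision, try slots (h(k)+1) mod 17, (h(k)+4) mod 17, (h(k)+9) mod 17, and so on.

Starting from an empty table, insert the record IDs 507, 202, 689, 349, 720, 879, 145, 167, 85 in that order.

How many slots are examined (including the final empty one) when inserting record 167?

3

507 hashes to 14; slot 14 is free -> place at 14.
202 hashes to 15; slot 15 is free -> place at 15.
689 hashes to 9; slot 9 is free -> place at 9.
349 hashes to 9; 9 taken -> place at 10.
720 hashes to 6; slot 6 is free -> place at 6.
879 hashes to 12; slot 12 is free -> place at 12.
145 hashes to 9; 9,10 taken -> place at 13.
167 hashes to 14; 14,15 taken -> place at 1.
85 hashes to 0; slot 0 is free -> place at 0.
Table: [85, 167, _, _, _, _, 720, _, _, 689, 349, _, 879, 145, 507, 202, _]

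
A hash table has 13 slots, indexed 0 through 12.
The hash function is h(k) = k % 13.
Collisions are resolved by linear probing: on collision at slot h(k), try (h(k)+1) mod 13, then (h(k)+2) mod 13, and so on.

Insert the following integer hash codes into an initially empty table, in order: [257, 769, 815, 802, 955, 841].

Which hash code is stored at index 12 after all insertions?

Insert 257: h=10, slot 10 empty => index 10.
Insert 769: h=2, slot 2 empty => index 2.
Insert 815: h=9, slot 9 empty => index 9.
Insert 802: h=9, slots 9,10 occupied => index 11.
Insert 955: h=6, slot 6 empty => index 6.
Insert 841: h=9, slots 9,10,11 occupied => index 12.
Table: [-, -, 769, -, -, -, 955, -, -, 815, 257, 802, 841]

841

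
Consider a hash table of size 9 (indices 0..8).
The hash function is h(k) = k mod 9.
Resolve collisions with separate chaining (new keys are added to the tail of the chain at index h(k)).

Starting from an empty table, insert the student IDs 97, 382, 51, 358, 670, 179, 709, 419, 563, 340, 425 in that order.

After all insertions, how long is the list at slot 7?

97 -> bucket 7
382 -> bucket 4
51 -> bucket 6
358 -> bucket 7 (collision)
670 -> bucket 4 (collision)
179 -> bucket 8
709 -> bucket 7 (collision)
419 -> bucket 5
563 -> bucket 5 (collision)
340 -> bucket 7 (collision)
425 -> bucket 2
Final buckets:
0: _
1: _
2: 425
3: _
4: 382 -> 670
5: 419 -> 563
6: 51
7: 97 -> 358 -> 709 -> 340
8: 179

4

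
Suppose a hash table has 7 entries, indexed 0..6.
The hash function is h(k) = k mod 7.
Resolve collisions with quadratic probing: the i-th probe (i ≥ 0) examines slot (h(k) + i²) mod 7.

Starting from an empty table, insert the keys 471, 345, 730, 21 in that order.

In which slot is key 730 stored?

471 hashes to 2; slot 2 is free → place at 2.
345 hashes to 2; 2 taken → place at 3.
730 hashes to 2; 2,3 taken → place at 6.
21 hashes to 0; slot 0 is free → place at 0.
Table: [21, —, 471, 345, —, —, 730]

6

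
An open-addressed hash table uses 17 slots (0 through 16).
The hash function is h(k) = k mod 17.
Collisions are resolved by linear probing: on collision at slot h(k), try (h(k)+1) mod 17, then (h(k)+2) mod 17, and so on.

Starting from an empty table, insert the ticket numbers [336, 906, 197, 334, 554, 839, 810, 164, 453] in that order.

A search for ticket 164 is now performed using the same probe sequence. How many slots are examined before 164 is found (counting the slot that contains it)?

5

Insert 336: h=13, slot 13 empty → index 13.
Insert 906: h=5, slot 5 empty → index 5.
Insert 197: h=10, slot 10 empty → index 10.
Insert 334: h=11, slot 11 empty → index 11.
Insert 554: h=10, slots 10,11 occupied → index 12.
Insert 839: h=6, slot 6 empty → index 6.
Insert 810: h=11, slots 11,12,13 occupied → index 14.
Insert 164: h=11, slots 11,12,13,14 occupied → index 15.
Insert 453: h=11, slots 11,12,13,14,15 occupied → index 16.
Table: [., ., ., ., ., 906, 839, ., ., ., 197, 334, 554, 336, 810, 164, 453]
Lookup 164: h=11, probe 11,12,13,14,15 → found at 15.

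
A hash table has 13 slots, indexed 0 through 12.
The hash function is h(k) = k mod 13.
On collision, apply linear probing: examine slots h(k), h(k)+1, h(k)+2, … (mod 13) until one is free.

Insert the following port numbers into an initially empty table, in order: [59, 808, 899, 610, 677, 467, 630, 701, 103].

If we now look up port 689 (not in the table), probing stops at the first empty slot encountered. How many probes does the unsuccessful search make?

59: h=7 => slot 7
808: h=2 => slot 2
899: h=2, probe 2,3 => slot 3
610: h=12 => slot 12
677: h=1 => slot 1
467: h=12, probe 12,0 => slot 0
630: h=6 => slot 6
701: h=12, probe 12,0,1,2,3,4 => slot 4
103: h=12, probe 12,0,1,2,3,4,5 => slot 5
Table: [467, 677, 808, 899, 701, 103, 630, 59, -, -, -, -, 610]
Lookup 689: h=0, probe 0,1,2,3,4,5,6,7,8 → slot 8 empty, not found.

9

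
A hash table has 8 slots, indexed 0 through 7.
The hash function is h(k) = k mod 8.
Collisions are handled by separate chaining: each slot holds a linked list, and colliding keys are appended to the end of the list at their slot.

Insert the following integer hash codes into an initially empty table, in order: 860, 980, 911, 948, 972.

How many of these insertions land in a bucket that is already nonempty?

860 → bucket 4
980 → bucket 4 (collision)
911 → bucket 7
948 → bucket 4 (collision)
972 → bucket 4 (collision)
Final buckets:
0: —
1: —
2: —
3: —
4: 860 -> 980 -> 948 -> 972
5: —
6: —
7: 911

3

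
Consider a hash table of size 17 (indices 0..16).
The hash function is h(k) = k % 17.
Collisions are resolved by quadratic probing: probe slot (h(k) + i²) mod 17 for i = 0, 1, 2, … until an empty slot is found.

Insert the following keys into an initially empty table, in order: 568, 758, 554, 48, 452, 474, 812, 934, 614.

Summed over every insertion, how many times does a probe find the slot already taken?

Insert 568: h=7, slot 7 empty → index 7.
Insert 758: h=10, slot 10 empty → index 10.
Insert 554: h=10, slot 10 occupied → index 11.
Insert 48: h=14, slot 14 empty → index 14.
Insert 452: h=10, slots 10,11,14 occupied → index 2.
Insert 474: h=15, slot 15 empty → index 15.
Insert 812: h=13, slot 13 empty → index 13.
Insert 934: h=16, slot 16 empty → index 16.
Insert 614: h=2, slot 2 occupied → index 3.
Table: [-, -, 452, 614, -, -, -, 568, -, -, 758, 554, -, 812, 48, 474, 934]

5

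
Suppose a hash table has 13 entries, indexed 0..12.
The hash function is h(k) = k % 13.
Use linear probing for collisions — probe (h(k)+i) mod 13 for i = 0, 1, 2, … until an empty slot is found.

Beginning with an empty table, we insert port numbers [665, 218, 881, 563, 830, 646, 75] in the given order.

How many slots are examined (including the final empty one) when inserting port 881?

2

Insert 665: h=2, slot 2 empty => index 2.
Insert 218: h=10, slot 10 empty => index 10.
Insert 881: h=10, slot 10 occupied => index 11.
Insert 563: h=4, slot 4 empty => index 4.
Insert 830: h=11, slot 11 occupied => index 12.
Insert 646: h=9, slot 9 empty => index 9.
Insert 75: h=10, slots 10,11,12 occupied => index 0.
Table: [75, -, 665, -, 563, -, -, -, -, 646, 218, 881, 830]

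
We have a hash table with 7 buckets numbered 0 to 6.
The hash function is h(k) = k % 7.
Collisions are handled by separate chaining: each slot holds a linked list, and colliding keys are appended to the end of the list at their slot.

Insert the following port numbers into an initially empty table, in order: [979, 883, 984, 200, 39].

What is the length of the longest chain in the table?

979 -> bucket 6
883 -> bucket 1
984 -> bucket 4
200 -> bucket 4 (collision)
39 -> bucket 4 (collision)
Final buckets:
0: _
1: 883
2: _
3: _
4: 984 -> 200 -> 39
5: _
6: 979

3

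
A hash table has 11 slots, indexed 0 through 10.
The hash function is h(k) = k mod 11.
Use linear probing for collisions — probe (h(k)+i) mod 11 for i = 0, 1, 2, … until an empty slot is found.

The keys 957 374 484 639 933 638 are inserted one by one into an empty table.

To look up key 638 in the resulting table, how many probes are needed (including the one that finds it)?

957 hashes to 0; slot 0 is free => place at 0.
374 hashes to 0; 0 taken => place at 1.
484 hashes to 0; 0,1 taken => place at 2.
639 hashes to 1; 1,2 taken => place at 3.
933 hashes to 9; slot 9 is free => place at 9.
638 hashes to 0; 0,1,2,3 taken => place at 4.
Table: [957, 374, 484, 639, 638, —, —, —, —, 933, —]
Lookup 638: h=0, probe 0,1,2,3,4 → found at 4.

5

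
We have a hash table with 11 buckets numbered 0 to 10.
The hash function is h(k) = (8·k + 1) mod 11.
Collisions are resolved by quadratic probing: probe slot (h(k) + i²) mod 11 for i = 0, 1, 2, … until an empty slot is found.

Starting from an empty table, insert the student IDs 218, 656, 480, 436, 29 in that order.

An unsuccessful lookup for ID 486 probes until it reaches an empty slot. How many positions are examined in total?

218 hashes to 7; slot 7 is free → place at 7.
656 hashes to 2; slot 2 is free → place at 2.
480 hashes to 2; 2 taken → place at 3.
436 hashes to 2; 2,3 taken → place at 6.
29 hashes to 2; 2,3,6 taken → place at 0.
Table: [29, —, 656, 480, —, —, 436, 218, —, —, —]
Lookup 486: h=6, probe 6,7,10 → slot 10 empty, not found.

3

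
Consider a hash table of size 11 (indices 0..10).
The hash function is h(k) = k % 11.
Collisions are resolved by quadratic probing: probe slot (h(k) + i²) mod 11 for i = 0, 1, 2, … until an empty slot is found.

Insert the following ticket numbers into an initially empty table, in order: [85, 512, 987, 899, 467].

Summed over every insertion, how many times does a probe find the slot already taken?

85: h=8 => slot 8
512: h=6 => slot 6
987: h=8, probe 8,9 => slot 9
899: h=8, probe 8,9,1 => slot 1
467: h=5 => slot 5
Table: [-, 899, -, -, -, 467, 512, -, 85, 987, -]

3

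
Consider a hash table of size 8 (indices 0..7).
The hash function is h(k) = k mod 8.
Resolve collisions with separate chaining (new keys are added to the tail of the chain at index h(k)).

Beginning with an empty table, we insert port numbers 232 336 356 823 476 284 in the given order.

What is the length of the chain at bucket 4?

3

232 → bucket 0
336 → bucket 0 (collision)
356 → bucket 4
823 → bucket 7
476 → bucket 4 (collision)
284 → bucket 4 (collision)
Final buckets:
0: 232 -> 336
1: —
2: —
3: —
4: 356 -> 476 -> 284
5: —
6: —
7: 823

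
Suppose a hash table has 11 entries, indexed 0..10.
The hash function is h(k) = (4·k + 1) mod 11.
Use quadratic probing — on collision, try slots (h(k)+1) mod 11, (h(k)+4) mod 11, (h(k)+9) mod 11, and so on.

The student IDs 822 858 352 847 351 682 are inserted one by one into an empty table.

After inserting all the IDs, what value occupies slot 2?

822 hashes to 0; slot 0 is free -> place at 0.
858 hashes to 1; slot 1 is free -> place at 1.
352 hashes to 1; 1 taken -> place at 2.
847 hashes to 1; 1,2 taken -> place at 5.
351 hashes to 8; slot 8 is free -> place at 8.
682 hashes to 1; 1,2,5 taken -> place at 10.
Table: [822, 858, 352, ., ., 847, ., ., 351, ., 682]

352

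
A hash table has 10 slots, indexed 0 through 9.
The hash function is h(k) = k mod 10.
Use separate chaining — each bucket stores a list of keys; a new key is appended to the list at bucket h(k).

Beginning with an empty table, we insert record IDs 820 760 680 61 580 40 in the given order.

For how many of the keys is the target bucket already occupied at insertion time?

4

Insert 820: h=0, bucket 0 empty -> new chain.
Insert 760: h=0, bucket 0 nonempty -> append to chain.
Insert 680: h=0, bucket 0 nonempty -> append to chain.
Insert 61: h=1, bucket 1 empty -> new chain.
Insert 580: h=0, bucket 0 nonempty -> append to chain.
Insert 40: h=0, bucket 0 nonempty -> append to chain.
Final buckets:
0: 820 -> 760 -> 680 -> 580 -> 40
1: 61
2: .
3: .
4: .
5: .
6: .
7: .
8: .
9: .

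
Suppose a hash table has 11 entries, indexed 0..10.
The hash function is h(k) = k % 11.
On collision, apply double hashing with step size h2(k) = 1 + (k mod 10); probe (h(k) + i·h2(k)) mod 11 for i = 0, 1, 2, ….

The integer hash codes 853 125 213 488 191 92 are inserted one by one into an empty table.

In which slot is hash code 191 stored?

853: h=6 -> slot 6
125: h=4 -> slot 4
213: h=4, h2=4, probe 4,8 -> slot 8
488: h=4, h2=9, probe 4,2 -> slot 2
191: h=4, h2=2, probe 4,6,8,10 -> slot 10
92: h=4, h2=3, probe 4,7 -> slot 7
Table: [., ., 488, ., 125, ., 853, 92, 213, ., 191]

10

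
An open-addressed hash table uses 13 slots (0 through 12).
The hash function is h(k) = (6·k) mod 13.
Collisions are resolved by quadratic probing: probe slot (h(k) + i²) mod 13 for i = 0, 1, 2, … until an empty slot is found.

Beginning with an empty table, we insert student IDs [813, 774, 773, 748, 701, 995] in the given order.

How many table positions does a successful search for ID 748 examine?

Insert 813: h=3, slot 3 empty -> index 3.
Insert 774: h=3, slot 3 occupied -> index 4.
Insert 773: h=10, slot 10 empty -> index 10.
Insert 748: h=3, slots 3,4 occupied -> index 7.
Insert 701: h=7, slot 7 occupied -> index 8.
Insert 995: h=3, slots 3,4,7 occupied -> index 12.
Table: [∅, ∅, ∅, 813, 774, ∅, ∅, 748, 701, ∅, 773, ∅, 995]
Lookup 748: h=3, probe 3,4,7 → found at 7.

3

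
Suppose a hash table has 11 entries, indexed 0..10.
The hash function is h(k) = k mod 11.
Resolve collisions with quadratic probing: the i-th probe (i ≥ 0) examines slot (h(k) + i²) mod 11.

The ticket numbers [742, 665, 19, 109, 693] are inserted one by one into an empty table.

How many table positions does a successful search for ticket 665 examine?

2

742 hashes to 5; slot 5 is free → place at 5.
665 hashes to 5; 5 taken → place at 6.
19 hashes to 8; slot 8 is free → place at 8.
109 hashes to 10; slot 10 is free → place at 10.
693 hashes to 0; slot 0 is free → place at 0.
Table: [693, —, —, —, —, 742, 665, —, 19, —, 109]
Lookup 665: h=5, probe 5,6 → found at 6.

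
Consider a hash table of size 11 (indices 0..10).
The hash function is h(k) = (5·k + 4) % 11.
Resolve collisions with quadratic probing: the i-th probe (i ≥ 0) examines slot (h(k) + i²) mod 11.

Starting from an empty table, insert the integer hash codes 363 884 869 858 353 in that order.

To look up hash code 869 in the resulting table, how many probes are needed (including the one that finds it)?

363 hashes to 4; slot 4 is free → place at 4.
884 hashes to 2; slot 2 is free → place at 2.
869 hashes to 4; 4 taken → place at 5.
858 hashes to 4; 4,5 taken → place at 8.
353 hashes to 9; slot 9 is free → place at 9.
Table: [—, —, 884, —, 363, 869, —, —, 858, 353, —]
Lookup 869: h=4, probe 4,5 → found at 5.

2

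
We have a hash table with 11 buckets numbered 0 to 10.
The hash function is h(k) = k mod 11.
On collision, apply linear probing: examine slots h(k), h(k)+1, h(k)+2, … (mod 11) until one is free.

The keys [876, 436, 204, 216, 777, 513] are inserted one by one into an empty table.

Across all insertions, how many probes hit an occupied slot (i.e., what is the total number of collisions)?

10

876 hashes to 7; slot 7 is free => place at 7.
436 hashes to 7; 7 taken => place at 8.
204 hashes to 6; slot 6 is free => place at 6.
216 hashes to 7; 7,8 taken => place at 9.
777 hashes to 7; 7,8,9 taken => place at 10.
513 hashes to 7; 7,8,9,10 taken => place at 0.
Table: [513, -, -, -, -, -, 204, 876, 436, 216, 777]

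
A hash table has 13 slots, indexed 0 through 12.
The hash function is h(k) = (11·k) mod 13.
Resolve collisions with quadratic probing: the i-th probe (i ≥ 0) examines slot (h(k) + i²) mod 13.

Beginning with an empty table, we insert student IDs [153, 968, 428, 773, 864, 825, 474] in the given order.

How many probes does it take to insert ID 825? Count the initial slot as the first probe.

5

153: h=6 -> slot 6
968: h=1 -> slot 1
428: h=2 -> slot 2
773: h=1, probe 1,2,5 -> slot 5
864: h=1, probe 1,2,5,10 -> slot 10
825: h=1, probe 1,2,5,10,4 -> slot 4
474: h=1, probe 1,2,5,10,4,0 -> slot 0
Table: [474, 968, 428, _, 825, 773, 153, _, _, _, 864, _, _]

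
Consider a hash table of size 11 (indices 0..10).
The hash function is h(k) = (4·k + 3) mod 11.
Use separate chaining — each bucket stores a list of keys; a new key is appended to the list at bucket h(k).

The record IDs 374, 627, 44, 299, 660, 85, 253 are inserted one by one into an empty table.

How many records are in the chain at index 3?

374 → bucket 3
627 → bucket 3 (collision)
44 → bucket 3 (collision)
299 → bucket 0
660 → bucket 3 (collision)
85 → bucket 2
253 → bucket 3 (collision)
Final buckets:
0: 299
1: .
2: 85
3: 374 -> 627 -> 44 -> 660 -> 253
4: .
5: .
6: .
7: .
8: .
9: .
10: .

5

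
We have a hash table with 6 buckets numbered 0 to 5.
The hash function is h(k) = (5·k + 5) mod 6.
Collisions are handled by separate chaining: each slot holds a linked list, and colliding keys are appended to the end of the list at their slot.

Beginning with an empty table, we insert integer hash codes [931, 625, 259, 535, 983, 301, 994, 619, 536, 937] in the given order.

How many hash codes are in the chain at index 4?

7

Insert 931: h=4, bucket 4 empty -> new chain.
Insert 625: h=4, bucket 4 nonempty -> append to chain.
Insert 259: h=4, bucket 4 nonempty -> append to chain.
Insert 535: h=4, bucket 4 nonempty -> append to chain.
Insert 983: h=0, bucket 0 empty -> new chain.
Insert 301: h=4, bucket 4 nonempty -> append to chain.
Insert 994: h=1, bucket 1 empty -> new chain.
Insert 619: h=4, bucket 4 nonempty -> append to chain.
Insert 536: h=3, bucket 3 empty -> new chain.
Insert 937: h=4, bucket 4 nonempty -> append to chain.
Final buckets:
0: 983
1: 994
2: -
3: 536
4: 931 -> 625 -> 259 -> 535 -> 301 -> 619 -> 937
5: -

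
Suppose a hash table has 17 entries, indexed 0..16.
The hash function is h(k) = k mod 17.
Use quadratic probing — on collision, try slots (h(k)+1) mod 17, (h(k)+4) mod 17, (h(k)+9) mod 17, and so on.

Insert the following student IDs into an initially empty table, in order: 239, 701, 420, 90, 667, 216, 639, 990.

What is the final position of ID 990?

3

239: h=1 => slot 1
701: h=4 => slot 4
420: h=12 => slot 12
90: h=5 => slot 5
667: h=4, probe 4,5,8 => slot 8
216: h=12, probe 12,13 => slot 13
639: h=10 => slot 10
990: h=4, probe 4,5,8,13,3 => slot 3
Table: [—, 239, —, 990, 701, 90, —, —, 667, —, 639, —, 420, 216, —, —, —]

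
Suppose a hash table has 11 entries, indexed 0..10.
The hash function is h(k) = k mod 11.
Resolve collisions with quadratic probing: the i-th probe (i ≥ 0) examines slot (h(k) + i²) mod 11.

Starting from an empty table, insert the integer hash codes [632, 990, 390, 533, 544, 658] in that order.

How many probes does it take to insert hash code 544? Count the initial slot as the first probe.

4

632: h=5 => slot 5
990: h=0 => slot 0
390: h=5, probe 5,6 => slot 6
533: h=5, probe 5,6,9 => slot 9
544: h=5, probe 5,6,9,3 => slot 3
658: h=9, probe 9,10 => slot 10
Table: [990, —, —, 544, —, 632, 390, —, —, 533, 658]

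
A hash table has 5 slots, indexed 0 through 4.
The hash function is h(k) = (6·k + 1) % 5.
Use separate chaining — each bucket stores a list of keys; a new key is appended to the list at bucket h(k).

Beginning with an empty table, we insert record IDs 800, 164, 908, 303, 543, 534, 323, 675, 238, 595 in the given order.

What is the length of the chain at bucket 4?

Insert 800: h=1, bucket 1 empty → new chain.
Insert 164: h=0, bucket 0 empty → new chain.
Insert 908: h=4, bucket 4 empty → new chain.
Insert 303: h=4, bucket 4 nonempty → append to chain.
Insert 543: h=4, bucket 4 nonempty → append to chain.
Insert 534: h=0, bucket 0 nonempty → append to chain.
Insert 323: h=4, bucket 4 nonempty → append to chain.
Insert 675: h=1, bucket 1 nonempty → append to chain.
Insert 238: h=4, bucket 4 nonempty → append to chain.
Insert 595: h=1, bucket 1 nonempty → append to chain.
Final buckets:
0: 164 -> 534
1: 800 -> 675 -> 595
2: -
3: -
4: 908 -> 303 -> 543 -> 323 -> 238

5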